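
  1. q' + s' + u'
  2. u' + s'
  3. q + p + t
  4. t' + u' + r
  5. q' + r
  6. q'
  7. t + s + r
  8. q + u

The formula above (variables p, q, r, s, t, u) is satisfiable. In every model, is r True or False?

Suppose r = 0.
(q') alone gives q = 0.
(u) alone gives u = 1.
(s') alone gives s = 0.
(t') alone gives t = 0.
Now (t) is unsatisfied and unit — conflict.
So every satisfying assignment has r = True.

True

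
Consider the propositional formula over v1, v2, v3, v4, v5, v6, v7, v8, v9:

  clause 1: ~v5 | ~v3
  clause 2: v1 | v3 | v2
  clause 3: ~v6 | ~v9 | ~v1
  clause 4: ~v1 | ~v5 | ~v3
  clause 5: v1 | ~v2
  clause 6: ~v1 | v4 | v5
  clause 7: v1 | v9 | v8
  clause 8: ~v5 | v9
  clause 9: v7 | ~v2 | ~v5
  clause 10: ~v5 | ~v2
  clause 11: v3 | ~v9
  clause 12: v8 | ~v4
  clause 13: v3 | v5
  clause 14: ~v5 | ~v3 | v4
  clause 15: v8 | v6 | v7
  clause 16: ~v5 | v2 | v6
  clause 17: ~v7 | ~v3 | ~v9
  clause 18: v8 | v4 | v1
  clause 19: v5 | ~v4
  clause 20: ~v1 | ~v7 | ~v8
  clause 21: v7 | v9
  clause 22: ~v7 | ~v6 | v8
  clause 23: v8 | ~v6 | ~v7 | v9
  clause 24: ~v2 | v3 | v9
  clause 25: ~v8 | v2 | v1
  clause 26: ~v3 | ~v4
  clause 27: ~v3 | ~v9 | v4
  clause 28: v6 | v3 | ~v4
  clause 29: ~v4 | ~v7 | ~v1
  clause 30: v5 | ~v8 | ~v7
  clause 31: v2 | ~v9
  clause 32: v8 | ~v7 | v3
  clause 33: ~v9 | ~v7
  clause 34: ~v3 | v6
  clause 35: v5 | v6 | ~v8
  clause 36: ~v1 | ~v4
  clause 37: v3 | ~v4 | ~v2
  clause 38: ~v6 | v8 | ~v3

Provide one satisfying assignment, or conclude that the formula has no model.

Suppose v5 = 0.
Unit clause (v3) forces v3 = 1.
Unit clause (~v4) forces v4 = 0.
Unit clause (~v1) forces v1 = 0.
Unit clause (~v2) forces v2 = 0.
Unit clause (v8) forces v8 = 1.
But (~v8) is also a unit clause — contradiction.
That branch fails; take v5 = 1 instead.
Unit clause (~v3) forces v3 = 0.
Unit clause (v9) forces v9 = 1.
But (~v9) is also a unit clause — contradiction.
Either choice for v5 ends in contradiction.

UNSATISFIABLE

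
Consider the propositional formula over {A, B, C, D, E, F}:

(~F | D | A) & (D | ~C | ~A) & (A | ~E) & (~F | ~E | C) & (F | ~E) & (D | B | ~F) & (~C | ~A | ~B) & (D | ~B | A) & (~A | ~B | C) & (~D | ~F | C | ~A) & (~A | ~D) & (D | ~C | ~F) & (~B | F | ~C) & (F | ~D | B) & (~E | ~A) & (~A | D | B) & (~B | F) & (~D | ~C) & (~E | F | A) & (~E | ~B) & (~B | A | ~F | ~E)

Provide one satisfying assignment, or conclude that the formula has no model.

A=0; B=0; C=1; D=0; E=0; F=0

Branch on A: set A = 0.
The clause (~E) is unit, so E = 0.
Branch on F: set F = 0.
The clause (~B) is unit, so B = 0.
The clause (~D) is unit, so D = 0.
No clause remains; C is free.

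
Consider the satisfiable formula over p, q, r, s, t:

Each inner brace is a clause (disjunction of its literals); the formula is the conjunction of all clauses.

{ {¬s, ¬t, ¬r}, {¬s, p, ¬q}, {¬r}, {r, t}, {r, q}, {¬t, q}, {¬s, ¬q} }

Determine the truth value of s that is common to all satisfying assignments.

Suppose s = True.
Unit clause (¬r) forces r = False.
Unit clause (t) forces t = True.
Unit clause (q) forces q = True.
Now (¬q) is unsatisfied and unit — conflict.
So every satisfying assignment has s = False.

False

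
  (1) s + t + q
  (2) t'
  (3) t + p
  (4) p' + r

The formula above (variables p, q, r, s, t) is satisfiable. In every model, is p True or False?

Suppose p = 0.
The clause (t') is unit, so t = 0.
But (t) is also a unit clause — contradiction.
So every satisfying assignment has p = True.

True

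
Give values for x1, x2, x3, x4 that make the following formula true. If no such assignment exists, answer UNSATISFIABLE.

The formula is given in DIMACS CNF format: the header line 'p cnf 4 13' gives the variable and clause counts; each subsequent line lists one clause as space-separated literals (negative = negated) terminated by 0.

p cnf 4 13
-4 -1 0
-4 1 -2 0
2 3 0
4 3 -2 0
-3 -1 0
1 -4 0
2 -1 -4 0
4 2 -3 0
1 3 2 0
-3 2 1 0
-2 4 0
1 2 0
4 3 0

UNSATISFIABLE

Branch on x4: set x4 = False.
The clause (¬x2) is unit, so x2 = False.
The clause (x3) is unit, so x3 = True.
But (¬x3) is also a unit clause — contradiction.
Backtrack on x4: now try x4 = True.
The clause (¬x1) is unit, so x1 = False.
But (x1) is also a unit clause — contradiction.
Either choice for x4 ends in contradiction.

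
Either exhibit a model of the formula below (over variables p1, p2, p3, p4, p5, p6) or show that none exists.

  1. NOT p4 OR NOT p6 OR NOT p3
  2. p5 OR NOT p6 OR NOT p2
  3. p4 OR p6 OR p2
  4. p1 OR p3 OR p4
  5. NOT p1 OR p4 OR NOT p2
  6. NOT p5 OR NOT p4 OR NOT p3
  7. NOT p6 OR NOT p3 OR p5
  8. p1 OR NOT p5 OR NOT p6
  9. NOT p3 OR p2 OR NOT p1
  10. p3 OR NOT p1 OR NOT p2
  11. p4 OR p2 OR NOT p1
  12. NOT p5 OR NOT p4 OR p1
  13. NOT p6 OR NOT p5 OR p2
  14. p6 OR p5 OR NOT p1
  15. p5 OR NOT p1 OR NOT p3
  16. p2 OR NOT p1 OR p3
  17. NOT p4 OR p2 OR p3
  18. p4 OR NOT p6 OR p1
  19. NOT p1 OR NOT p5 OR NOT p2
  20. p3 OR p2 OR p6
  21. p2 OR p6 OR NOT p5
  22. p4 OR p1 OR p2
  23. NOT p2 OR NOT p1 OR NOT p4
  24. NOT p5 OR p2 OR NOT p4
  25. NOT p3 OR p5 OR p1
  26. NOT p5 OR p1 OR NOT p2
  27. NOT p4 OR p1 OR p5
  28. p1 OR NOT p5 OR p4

UNSATISFIABLE

Suppose p4 = false.
Suppose p6 = true.
(p1) alone gives p1 = true.
(NOT p2) alone gives p2 = false.
That conflicts with the unit clause (p2).
Undo p6 and try p6 = false.
(p2) alone gives p2 = true.
(NOT p1) alone gives p1 = false.
(p3) alone gives p3 = true.
(p5) alone gives p5 = true.
That conflicts with the unit clause (NOT p5).
Neither p6 = true nor p6 = false works.
Undo p4 and try p4 = true.
Suppose p6 = false.
Suppose p5 = false.
(NOT p1) alone gives p1 = false.
That conflicts with the unit clause (p1).
Undo p5 and try p5 = true.
(NOT p3) alone gives p3 = false.
(p1) alone gives p1 = true.
(NOT p2) alone gives p2 = false.
That conflicts with the unit clause (p2).
Neither p5 = true nor p5 = false works.
Undo p6 and try p6 = true.
(NOT p3) alone gives p3 = false.
(p2) alone gives p2 = true.
(p5) alone gives p5 = true.
(p1) alone gives p1 = true.
That conflicts with the unit clause (NOT p1).
Neither p6 = true nor p6 = false works.
Neither p4 = true nor p4 = false works.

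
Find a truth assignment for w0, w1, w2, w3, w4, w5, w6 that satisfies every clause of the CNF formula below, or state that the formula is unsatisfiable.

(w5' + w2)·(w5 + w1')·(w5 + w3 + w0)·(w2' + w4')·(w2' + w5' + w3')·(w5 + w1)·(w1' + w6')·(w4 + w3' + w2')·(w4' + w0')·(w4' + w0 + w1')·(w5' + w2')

UNSATISFIABLE

Case w5 = 0:
Unit clause (w1') forces w1 = 0.
Now (w1) is unsatisfied and unit — conflict.
That branch fails; take w5 = 1 instead.
Unit clause (w2) forces w2 = 1.
Now (w2') is unsatisfied and unit — conflict.
Either choice for w5 ends in contradiction.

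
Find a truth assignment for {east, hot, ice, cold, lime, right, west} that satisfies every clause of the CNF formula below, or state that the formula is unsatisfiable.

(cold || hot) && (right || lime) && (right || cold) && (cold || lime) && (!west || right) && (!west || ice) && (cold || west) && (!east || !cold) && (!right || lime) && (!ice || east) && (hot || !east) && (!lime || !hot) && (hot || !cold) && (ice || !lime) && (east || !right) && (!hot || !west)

Branch on cold: set cold = true.
Unit clause (!east) forces east = false.
Unit clause (!ice) forces ice = false.
Unit clause (!west) forces west = false.
Unit clause (hot) forces hot = true.
Unit clause (!lime) forces lime = false.
Unit clause (right) forces right = true.
Now (!right) is unsatisfied and unit — conflict.
That branch fails; take cold = false instead.
Unit clause (hot) forces hot = true.
Unit clause (right) forces right = true.
Unit clause (lime) forces lime = true.
Now (!lime) is unsatisfied and unit — conflict.
Neither cold = true nor cold = false works.

UNSATISFIABLE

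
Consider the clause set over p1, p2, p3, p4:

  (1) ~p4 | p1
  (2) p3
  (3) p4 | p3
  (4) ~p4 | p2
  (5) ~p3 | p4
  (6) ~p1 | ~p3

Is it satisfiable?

Unit clause (p3) forces p3 = 1.
Unit clause (p4) forces p4 = 1.
Unit clause (p1) forces p1 = 1.
That conflicts with the unit clause (~p1).
No assignment satisfies every clause.

No, unsatisfiable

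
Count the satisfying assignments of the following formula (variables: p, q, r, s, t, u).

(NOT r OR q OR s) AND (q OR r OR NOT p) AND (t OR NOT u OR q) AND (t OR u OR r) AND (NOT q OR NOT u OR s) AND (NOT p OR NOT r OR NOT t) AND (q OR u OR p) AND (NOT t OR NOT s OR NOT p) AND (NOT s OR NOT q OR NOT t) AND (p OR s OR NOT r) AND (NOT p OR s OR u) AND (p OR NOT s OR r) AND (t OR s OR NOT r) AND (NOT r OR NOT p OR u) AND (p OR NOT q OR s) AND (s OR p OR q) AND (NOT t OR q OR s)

5

There are 2^6 = 64 truth assignments over (p, q, r, s, t, u).
Split on u. With u = true, the clauses containing u are satisfied and NOT u drops from the rest; 4 of the 2^5 = 32 assignments to the other variables satisfy what remains.
With u = false, by the same count on the reduced clause set, 1 assignment works.
(One model: p=F, q=F, r=T, s=T, t=T, u=T.)
Total: 4 + 1 = 5.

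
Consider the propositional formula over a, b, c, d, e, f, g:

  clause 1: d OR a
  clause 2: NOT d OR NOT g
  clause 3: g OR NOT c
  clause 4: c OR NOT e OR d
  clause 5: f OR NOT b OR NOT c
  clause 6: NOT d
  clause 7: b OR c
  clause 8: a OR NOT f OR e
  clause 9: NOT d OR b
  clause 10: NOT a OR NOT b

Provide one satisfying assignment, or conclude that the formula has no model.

a ↦ true, b ↦ false, c ↦ true, d ↦ false, e ↦ true, f ↦ false, g ↦ true

The clause (NOT d) is unit, so d = false.
The clause (a) is unit, so a = true.
The clause (NOT b) is unit, so b = false.
The clause (c) is unit, so c = true.
The clause (g) is unit, so g = true.
Every clause is now satisfied; e, f are unconstrained.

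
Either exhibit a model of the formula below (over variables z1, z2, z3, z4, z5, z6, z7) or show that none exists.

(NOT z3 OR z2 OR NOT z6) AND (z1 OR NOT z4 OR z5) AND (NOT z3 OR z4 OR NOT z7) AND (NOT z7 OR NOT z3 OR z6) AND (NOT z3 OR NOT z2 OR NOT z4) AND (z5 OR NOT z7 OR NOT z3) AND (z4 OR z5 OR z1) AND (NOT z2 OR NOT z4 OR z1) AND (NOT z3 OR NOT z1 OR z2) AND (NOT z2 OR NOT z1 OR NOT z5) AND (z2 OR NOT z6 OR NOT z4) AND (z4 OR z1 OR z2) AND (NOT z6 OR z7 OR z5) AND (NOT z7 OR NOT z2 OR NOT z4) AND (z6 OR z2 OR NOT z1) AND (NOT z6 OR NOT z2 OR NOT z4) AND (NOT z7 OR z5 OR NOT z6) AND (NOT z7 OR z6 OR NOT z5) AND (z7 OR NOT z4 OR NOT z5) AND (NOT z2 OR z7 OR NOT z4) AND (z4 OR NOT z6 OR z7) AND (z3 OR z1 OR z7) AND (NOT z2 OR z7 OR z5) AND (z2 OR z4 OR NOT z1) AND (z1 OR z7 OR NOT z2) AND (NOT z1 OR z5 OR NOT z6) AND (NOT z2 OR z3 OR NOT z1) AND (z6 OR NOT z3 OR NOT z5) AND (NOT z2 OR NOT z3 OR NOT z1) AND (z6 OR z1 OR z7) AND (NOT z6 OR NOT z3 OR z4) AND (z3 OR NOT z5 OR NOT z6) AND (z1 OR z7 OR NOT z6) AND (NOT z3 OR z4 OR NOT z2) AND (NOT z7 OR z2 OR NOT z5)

UNSATISFIABLE

Case z3 = false:
Case z1 = true:
From the singleton clause (NOT z2), z2 = false.
From the singleton clause (z6), z6 = true.
From the singleton clause (NOT z4), z4 = false.
Now (z4) is unsatisfied and unit — conflict.
Backtrack on z1: now try z1 = false.
From the singleton clause (z7), z7 = true.
Case z4 = false:
From the singleton clause (z5), z5 = true.
From the singleton clause (z2), z2 = true.
From the singleton clause (z6), z6 = true.
Now (NOT z6) is unsatisfied and unit — conflict.
Backtrack on z4: now try z4 = true.
From the singleton clause (z5), z5 = true.
From the singleton clause (NOT z2), z2 = false.
Now (z2) is unsatisfied and unit — conflict.
Both values of z4 lead to a conflict.
Both values of z1 lead to a conflict.
Backtrack on z3: now try z3 = true.
Case z2 = true:
From the singleton clause (NOT z4), z4 = false.
Now (z4) is unsatisfied and unit — conflict.
Backtrack on z2: now try z2 = false.
From the singleton clause (NOT z6), z6 = false.
From the singleton clause (NOT z7), z7 = false.
From the singleton clause (NOT z1), z1 = false.
Now (z1) is unsatisfied and unit — conflict.
Both values of z2 lead to a conflict.
Both values of z3 lead to a conflict.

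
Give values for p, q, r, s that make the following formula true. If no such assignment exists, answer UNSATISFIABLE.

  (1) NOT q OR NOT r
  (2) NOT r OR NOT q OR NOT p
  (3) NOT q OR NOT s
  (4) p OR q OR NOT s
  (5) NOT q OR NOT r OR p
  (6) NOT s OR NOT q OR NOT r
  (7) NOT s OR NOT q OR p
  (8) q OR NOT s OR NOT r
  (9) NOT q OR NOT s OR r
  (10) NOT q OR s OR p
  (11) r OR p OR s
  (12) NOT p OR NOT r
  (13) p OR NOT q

p=true, q=true, r=false, s=false

Case q = true:
The clause (NOT r) is unit, so r = false.
The clause (NOT s) is unit, so s = false.
The clause (p) is unit, so p = true.
All clauses are satisfied.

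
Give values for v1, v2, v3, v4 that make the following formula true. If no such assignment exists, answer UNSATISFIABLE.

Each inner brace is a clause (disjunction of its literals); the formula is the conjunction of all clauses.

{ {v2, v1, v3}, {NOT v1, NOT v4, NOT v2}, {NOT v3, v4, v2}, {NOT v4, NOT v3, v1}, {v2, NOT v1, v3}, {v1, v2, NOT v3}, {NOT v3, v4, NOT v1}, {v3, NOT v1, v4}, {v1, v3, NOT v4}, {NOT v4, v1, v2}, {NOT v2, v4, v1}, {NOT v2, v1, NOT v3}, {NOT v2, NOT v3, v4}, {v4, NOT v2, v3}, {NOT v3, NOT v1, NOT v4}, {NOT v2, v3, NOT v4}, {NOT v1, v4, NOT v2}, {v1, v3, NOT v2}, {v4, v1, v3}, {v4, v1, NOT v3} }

UNSATISFIABLE

Case v2 = true:
Case v1 = false:
From the singleton clause (v4), v4 = true.
From the singleton clause (NOT v3), v3 = false.
That conflicts with the unit clause (v3).
Undo v1 and try v1 = true.
From the singleton clause (NOT v4), v4 = false.
That conflicts with the unit clause (v4).
Both values of v1 lead to a conflict.
Undo v2 and try v2 = false.
Case v1 = true:
From the singleton clause (v3), v3 = true.
From the singleton clause (v4), v4 = true.
That conflicts with the unit clause (NOT v4).
Undo v1 and try v1 = false.
From the singleton clause (v3), v3 = true.
That conflicts with the unit clause (NOT v3).
Both values of v1 lead to a conflict.
Both values of v2 lead to a conflict.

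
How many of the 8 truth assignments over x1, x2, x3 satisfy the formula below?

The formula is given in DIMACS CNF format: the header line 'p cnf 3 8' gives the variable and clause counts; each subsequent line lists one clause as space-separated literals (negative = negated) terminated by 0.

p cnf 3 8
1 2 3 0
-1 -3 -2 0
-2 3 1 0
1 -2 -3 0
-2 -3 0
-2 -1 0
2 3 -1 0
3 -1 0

There are 2^3 = 8 truth assignments over (x1, x2, x3).
Check each against the 8 clauses (columns in the order x1, x2, x3):
  F F F  ✗ fails (x1 ∨ x2 ∨ x3)
  F F T  ✓ satisfies all
  F T F  ✗ fails (¬x2 ∨ x3 ∨ x1)
  F T T  ✗ fails (x1 ∨ ¬x2 ∨ ¬x3)
  T F F  ✗ fails (x2 ∨ x3 ∨ ¬x1)
  T F T  ✓ satisfies all
  T T F  ✗ fails (¬x2 ∨ ¬x1)
  T T T  ✗ fails (¬x1 ∨ ¬x3 ∨ ¬x2)
2 of the 8 rows are models.

2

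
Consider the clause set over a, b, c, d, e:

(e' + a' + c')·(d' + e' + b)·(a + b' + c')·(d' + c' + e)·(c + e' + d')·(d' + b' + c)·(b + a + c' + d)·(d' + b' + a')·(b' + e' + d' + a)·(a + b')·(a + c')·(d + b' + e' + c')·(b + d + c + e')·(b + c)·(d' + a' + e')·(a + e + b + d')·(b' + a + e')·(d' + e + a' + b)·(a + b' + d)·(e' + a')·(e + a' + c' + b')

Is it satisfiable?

Yes

Try a = 1.
The clause (e') is unit, so e = 0.
Try d = 0.
Try b = 0.
The clause (c) is unit, so c = 1.
Every clause now holds.
A satisfying assignment: a=1; b=0; c=1; d=0; e=0.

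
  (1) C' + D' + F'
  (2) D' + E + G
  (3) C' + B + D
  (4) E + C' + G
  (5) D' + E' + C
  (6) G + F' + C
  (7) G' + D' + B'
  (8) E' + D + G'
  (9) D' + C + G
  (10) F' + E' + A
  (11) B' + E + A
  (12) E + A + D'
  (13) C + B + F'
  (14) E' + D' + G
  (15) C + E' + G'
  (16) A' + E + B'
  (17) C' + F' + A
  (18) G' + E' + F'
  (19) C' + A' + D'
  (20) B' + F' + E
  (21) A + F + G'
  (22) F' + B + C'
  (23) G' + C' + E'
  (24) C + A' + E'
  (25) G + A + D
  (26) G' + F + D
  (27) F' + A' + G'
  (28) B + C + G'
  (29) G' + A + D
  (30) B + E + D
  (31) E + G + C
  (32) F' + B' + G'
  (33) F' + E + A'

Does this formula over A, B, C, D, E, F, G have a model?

Yes, satisfiable

Try C = 1.
Try D = 0.
The clause (B) is unit, so B = 1.
Try E = 1.
The clause (G') is unit, so G = 0.
The clause (A) is unit, so A = 1.
No clause remains; F is free.
A satisfying assignment: A=1, B=1, C=1, D=0, E=1, F=0, G=0.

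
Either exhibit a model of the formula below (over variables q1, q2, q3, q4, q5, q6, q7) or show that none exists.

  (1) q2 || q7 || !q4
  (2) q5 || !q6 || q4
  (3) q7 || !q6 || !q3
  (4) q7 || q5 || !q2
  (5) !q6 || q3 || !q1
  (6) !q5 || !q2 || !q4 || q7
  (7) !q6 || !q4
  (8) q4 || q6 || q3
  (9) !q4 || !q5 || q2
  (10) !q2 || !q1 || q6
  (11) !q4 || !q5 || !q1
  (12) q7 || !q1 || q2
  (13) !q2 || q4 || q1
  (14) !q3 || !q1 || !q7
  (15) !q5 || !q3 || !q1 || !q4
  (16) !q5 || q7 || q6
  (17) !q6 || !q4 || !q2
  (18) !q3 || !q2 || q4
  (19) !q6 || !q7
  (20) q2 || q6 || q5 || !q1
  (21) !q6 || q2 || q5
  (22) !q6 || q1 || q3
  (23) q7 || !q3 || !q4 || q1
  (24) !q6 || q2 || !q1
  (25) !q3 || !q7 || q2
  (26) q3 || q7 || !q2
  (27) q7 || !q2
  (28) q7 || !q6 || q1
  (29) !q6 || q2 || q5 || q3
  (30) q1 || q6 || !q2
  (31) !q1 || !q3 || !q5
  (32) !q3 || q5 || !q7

q1: false,  q2: false,  q3: false,  q4: true,  q5: false,  q6: false,  q7: true

Case q6 = false:
Case q4 = true:
Case q2 = false:
Unit clause (q7) forces q7 = true.
Unit clause (!q5) forces q5 = false.
Unit clause (!q1) forces q1 = false.
Unit clause (!q3) forces q3 = false.
Every clause now holds.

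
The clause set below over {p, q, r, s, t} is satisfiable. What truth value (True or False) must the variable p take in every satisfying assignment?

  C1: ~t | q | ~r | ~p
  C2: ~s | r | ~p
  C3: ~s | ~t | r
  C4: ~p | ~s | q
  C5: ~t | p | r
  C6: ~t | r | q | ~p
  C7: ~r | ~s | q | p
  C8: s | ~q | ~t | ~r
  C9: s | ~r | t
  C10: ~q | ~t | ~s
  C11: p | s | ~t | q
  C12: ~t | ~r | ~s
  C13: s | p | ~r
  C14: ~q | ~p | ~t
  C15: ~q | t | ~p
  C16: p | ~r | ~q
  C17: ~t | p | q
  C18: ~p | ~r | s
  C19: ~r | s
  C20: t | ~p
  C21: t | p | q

Suppose p = 1.
(t) alone gives t = 1.
(~q) alone gives q = 0.
(~r) alone gives r = 0.
Now (r) is unsatisfied and unit — conflict.
So every satisfying assignment has p = False.

False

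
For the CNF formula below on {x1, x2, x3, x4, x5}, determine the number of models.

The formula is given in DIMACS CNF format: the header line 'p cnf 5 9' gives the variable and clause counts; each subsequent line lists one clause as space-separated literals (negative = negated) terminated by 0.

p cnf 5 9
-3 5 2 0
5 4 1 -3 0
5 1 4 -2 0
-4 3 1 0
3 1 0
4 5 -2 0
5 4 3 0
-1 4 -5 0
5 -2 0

9

There are 2^5 = 32 truth assignments over (x1, x2, x3, x4, x5).
Split on x3. With x3 = True, the clauses containing x3 are satisfied and ¬x3 drops from the rest; 6 of the 2^4 = 16 assignments to the other variables satisfy what remains.
With x3 = False, by the same count on the reduced clause set, 3 assignments work.
(One model: x1=F, x2=F, x3=T, x4=F, x5=T.)
Total: 6 + 3 = 9.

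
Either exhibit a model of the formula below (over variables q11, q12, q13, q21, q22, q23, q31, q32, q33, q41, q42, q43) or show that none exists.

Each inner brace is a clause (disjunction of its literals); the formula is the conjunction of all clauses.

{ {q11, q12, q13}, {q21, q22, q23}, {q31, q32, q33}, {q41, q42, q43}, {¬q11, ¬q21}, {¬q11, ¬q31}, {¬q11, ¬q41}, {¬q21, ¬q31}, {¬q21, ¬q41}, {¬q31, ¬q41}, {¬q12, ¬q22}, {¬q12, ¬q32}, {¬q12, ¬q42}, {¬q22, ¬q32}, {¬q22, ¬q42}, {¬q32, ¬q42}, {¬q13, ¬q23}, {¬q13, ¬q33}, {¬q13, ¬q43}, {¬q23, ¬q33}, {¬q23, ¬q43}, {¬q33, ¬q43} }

Suppose q11 = False.
Suppose q12 = True.
(¬q22) alone gives q22 = False.
(¬q32) alone gives q32 = False.
(¬q42) alone gives q42 = False.
Suppose q21 = True.
(¬q31) alone gives q31 = False.
(q33) alone gives q33 = True.
(¬q41) alone gives q41 = False.
(q43) alone gives q43 = True.
But (¬q43) is also a unit clause — contradiction.
So q21 must be the other value — set q21 = False.
(q23) alone gives q23 = True.
(¬q13) alone gives q13 = False.
(¬q33) alone gives q33 = False.
(q31) alone gives q31 = True.
(¬q41) alone gives q41 = False.
(q43) alone gives q43 = True.
But (¬q43) is also a unit clause — contradiction.
Both values of q21 lead to a conflict.
So q12 must be the other value — set q12 = False.
(q13) alone gives q13 = True.
(¬q23) alone gives q23 = False.
(¬q33) alone gives q33 = False.
(¬q43) alone gives q43 = False.
Suppose q21 = True.
(¬q31) alone gives q31 = False.
(q32) alone gives q32 = True.
(¬q41) alone gives q41 = False.
(q42) alone gives q42 = True.
But (¬q42) is also a unit clause — contradiction.
So q21 must be the other value — set q21 = False.
(q22) alone gives q22 = True.
(¬q32) alone gives q32 = False.
(q31) alone gives q31 = True.
(¬q41) alone gives q41 = False.
(q42) alone gives q42 = True.
But (¬q42) is also a unit clause — contradiction.
Both values of q21 lead to a conflict.
Both values of q12 lead to a conflict.
So q11 must be the other value — set q11 = True.
(¬q21) alone gives q21 = False.
(¬q31) alone gives q31 = False.
(¬q41) alone gives q41 = False.
Suppose q22 = True.
(¬q12) alone gives q12 = False.
(¬q32) alone gives q32 = False.
(q33) alone gives q33 = True.
(¬q42) alone gives q42 = False.
(q43) alone gives q43 = True.
But (¬q43) is also a unit clause — contradiction.
So q22 must be the other value — set q22 = False.
(q23) alone gives q23 = True.
(¬q13) alone gives q13 = False.
(¬q33) alone gives q33 = False.
(q32) alone gives q32 = True.
(¬q12) alone gives q12 = False.
(¬q42) alone gives q42 = False.
(q43) alone gives q43 = True.
But (¬q43) is also a unit clause — contradiction.
Both values of q22 lead to a conflict.
Both values of q11 lead to a conflict.

UNSATISFIABLE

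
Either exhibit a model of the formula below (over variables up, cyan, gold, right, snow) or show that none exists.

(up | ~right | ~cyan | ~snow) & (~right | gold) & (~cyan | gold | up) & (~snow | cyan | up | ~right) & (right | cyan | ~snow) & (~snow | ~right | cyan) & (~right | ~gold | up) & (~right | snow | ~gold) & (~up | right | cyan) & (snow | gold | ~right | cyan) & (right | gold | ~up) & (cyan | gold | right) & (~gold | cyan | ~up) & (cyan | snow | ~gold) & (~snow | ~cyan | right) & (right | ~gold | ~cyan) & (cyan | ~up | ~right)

up: 1; cyan: 1; gold: 1; right: 1; snow: 1

Branch on right: set right = 1.
From the singleton clause (gold), gold = 1.
From the singleton clause (up), up = 1.
From the singleton clause (snow), snow = 1.
From the singleton clause (cyan), cyan = 1.
This assignment satisfies each clause.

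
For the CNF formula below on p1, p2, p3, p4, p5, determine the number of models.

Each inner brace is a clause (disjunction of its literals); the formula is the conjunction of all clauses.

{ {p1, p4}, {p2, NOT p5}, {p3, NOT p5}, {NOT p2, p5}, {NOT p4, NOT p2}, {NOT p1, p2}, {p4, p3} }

3

There are 2^5 = 32 truth assignments over (p1, p2, p3, p4, p5).
Split on p5. With p5 = true, the clauses containing p5 are satisfied and NOT p5 drops from the rest; 1 of the 2^4 = 16 assignments to the other variables satisfy what remains.
With p5 = false, by the same count on the reduced clause set, 2 assignments work.
(One model: p1=F, p2=F, p3=F, p4=T, p5=F.)
Total: 1 + 2 = 3.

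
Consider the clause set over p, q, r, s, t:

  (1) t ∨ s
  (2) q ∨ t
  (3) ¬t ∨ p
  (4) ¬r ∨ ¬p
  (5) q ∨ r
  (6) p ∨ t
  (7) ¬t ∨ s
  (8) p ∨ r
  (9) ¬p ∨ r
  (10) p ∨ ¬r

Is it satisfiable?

Branch on t: set t = True.
The clause (p) is unit, so p = True.
The clause (¬r) is unit, so r = False.
Now (r) is unsatisfied and unit — conflict.
That branch fails; take t = False instead.
The clause (s) is unit, so s = True.
The clause (q) is unit, so q = True.
The clause (p) is unit, so p = True.
The clause (¬r) is unit, so r = False.
Now (r) is unsatisfied and unit — conflict.
Neither t = True nor t = False works.
No assignment satisfies every clause.

No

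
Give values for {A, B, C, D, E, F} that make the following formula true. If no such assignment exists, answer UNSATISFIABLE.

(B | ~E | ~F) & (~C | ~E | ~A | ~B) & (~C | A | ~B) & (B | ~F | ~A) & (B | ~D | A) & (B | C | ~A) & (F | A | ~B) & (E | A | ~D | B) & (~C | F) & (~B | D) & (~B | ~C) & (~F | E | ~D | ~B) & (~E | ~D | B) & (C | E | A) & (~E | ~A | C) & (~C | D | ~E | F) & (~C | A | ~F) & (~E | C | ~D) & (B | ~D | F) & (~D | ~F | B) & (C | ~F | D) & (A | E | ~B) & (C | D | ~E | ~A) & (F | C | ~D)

A=0, B=0, C=0, D=0, E=1, F=0

Suppose C = 0.
Suppose B = 0.
The clause (~A) is unit, so A = 0.
The clause (~D) is unit, so D = 0.
The clause (E) is unit, so E = 1.
The clause (~F) is unit, so F = 0.
All clauses are satisfied.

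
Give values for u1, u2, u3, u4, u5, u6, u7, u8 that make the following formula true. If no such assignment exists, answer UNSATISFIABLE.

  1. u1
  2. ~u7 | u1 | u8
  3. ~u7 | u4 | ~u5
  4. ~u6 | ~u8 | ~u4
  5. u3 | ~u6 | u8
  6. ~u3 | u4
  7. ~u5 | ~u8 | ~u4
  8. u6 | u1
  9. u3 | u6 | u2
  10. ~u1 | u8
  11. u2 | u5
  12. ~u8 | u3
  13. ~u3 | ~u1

UNSATISFIABLE

Unit clause (u1) forces u1 = 1.
Unit clause (u8) forces u8 = 1.
Unit clause (u3) forces u3 = 1.
That conflicts with the unit clause (~u3).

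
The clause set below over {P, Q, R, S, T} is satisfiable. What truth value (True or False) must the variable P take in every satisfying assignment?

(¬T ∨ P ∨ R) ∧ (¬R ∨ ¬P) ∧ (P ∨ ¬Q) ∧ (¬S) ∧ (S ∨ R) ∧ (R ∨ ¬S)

False

Suppose P = True.
Unit clause (¬R) forces R = False.
Unit clause (¬S) forces S = False.
Now (S) is unsatisfied and unit — conflict.
So every satisfying assignment has P = False.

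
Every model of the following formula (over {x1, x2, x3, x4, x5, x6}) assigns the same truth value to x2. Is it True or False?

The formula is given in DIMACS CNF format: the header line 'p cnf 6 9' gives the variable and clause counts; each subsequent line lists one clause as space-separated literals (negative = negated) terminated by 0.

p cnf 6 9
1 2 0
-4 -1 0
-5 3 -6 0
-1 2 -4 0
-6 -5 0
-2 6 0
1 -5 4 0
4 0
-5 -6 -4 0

Suppose x2 = False.
The clause (x1) is unit, so x1 = True.
The clause (¬x4) is unit, so x4 = False.
Now (x4) is unsatisfied and unit — conflict.
So every satisfying assignment has x2 = True.

True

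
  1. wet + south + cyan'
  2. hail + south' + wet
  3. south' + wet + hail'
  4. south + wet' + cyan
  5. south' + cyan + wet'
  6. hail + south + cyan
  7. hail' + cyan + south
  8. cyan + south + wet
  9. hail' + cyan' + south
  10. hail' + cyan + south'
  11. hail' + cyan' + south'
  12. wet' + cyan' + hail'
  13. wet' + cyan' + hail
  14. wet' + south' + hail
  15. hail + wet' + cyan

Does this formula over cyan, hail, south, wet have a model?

Try wet = 1.
Try south = 1.
From the singleton clause (cyan), cyan = 1.
From the singleton clause (hail'), hail = 0.
Now (hail) is unsatisfied and unit — conflict.
Backtrack on south: now try south = 0.
From the singleton clause (cyan), cyan = 1.
From the singleton clause (hail'), hail = 0.
Now (hail) is unsatisfied and unit — conflict.
Both values of south lead to a conflict.
Backtrack on wet: now try wet = 0.
Try south = 1.
From the singleton clause (hail), hail = 1.
Now (hail') is unsatisfied and unit — conflict.
Backtrack on south: now try south = 0.
From the singleton clause (cyan'), cyan = 0.
Now (cyan) is unsatisfied and unit — conflict.
Both values of south lead to a conflict.
Both values of wet lead to a conflict.
No assignment satisfies every clause.

Unsatisfiable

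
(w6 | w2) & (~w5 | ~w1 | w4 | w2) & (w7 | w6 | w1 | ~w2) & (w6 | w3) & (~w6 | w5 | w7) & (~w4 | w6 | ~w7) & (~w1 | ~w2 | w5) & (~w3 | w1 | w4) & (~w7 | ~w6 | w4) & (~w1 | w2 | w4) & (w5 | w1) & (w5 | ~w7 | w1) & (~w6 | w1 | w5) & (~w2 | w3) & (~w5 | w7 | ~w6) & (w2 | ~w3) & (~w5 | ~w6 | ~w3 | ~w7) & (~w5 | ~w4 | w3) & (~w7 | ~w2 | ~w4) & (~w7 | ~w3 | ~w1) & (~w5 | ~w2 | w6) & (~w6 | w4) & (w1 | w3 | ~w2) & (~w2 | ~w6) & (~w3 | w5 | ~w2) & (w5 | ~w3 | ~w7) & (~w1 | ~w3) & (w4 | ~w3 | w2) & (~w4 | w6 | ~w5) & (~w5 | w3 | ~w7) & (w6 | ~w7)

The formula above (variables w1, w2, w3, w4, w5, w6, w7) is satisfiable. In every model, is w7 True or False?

True

Suppose w7 = 0.
Suppose w6 = 1.
Unit clause (w5) forces w5 = 1.
But (~w5) is also a unit clause — contradiction.
That branch fails; take w6 = 0 instead.
Unit clause (w2) forces w2 = 1.
Unit clause (w1) forces w1 = 1.
Unit clause (w3) forces w3 = 1.
But (~w3) is also a unit clause — contradiction.
Both values of w6 lead to a conflict.
So every satisfying assignment has w7 = True.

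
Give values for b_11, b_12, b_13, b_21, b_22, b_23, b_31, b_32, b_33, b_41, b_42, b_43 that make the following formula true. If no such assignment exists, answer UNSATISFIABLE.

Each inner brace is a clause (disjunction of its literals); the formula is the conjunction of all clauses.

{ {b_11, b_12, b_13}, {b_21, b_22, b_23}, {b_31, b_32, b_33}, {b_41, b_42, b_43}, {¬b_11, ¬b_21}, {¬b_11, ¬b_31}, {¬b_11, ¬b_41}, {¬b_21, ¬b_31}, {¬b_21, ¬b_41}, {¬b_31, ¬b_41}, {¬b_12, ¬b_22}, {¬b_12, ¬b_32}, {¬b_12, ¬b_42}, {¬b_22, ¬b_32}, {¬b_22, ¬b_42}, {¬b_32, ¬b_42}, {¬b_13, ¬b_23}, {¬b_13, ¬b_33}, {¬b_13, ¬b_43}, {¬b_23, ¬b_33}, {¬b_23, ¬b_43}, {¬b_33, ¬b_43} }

Case b_11 = False:
Case b_12 = True:
Unit clause (¬b_22) forces b_22 = False.
Unit clause (¬b_32) forces b_32 = False.
Unit clause (¬b_42) forces b_42 = False.
Case b_21 = True:
Unit clause (¬b_31) forces b_31 = False.
Unit clause (b_33) forces b_33 = True.
Unit clause (¬b_41) forces b_41 = False.
Unit clause (b_43) forces b_43 = True.
But (¬b_43) is also a unit clause — contradiction.
So b_21 must be the other value — set b_21 = False.
Unit clause (b_23) forces b_23 = True.
Unit clause (¬b_13) forces b_13 = False.
Unit clause (¬b_33) forces b_33 = False.
Unit clause (b_31) forces b_31 = True.
Unit clause (¬b_41) forces b_41 = False.
Unit clause (b_43) forces b_43 = True.
But (¬b_43) is also a unit clause — contradiction.
Both values of b_21 lead to a conflict.
So b_12 must be the other value — set b_12 = False.
Unit clause (b_13) forces b_13 = True.
Unit clause (¬b_23) forces b_23 = False.
Unit clause (¬b_33) forces b_33 = False.
Unit clause (¬b_43) forces b_43 = False.
Case b_21 = True:
Unit clause (¬b_31) forces b_31 = False.
Unit clause (b_32) forces b_32 = True.
Unit clause (¬b_41) forces b_41 = False.
Unit clause (b_42) forces b_42 = True.
But (¬b_42) is also a unit clause — contradiction.
So b_21 must be the other value — set b_21 = False.
Unit clause (b_22) forces b_22 = True.
Unit clause (¬b_32) forces b_32 = False.
Unit clause (b_31) forces b_31 = True.
Unit clause (¬b_41) forces b_41 = False.
Unit clause (b_42) forces b_42 = True.
But (¬b_42) is also a unit clause — contradiction.
Both values of b_21 lead to a conflict.
Both values of b_12 lead to a conflict.
So b_11 must be the other value — set b_11 = True.
Unit clause (¬b_21) forces b_21 = False.
Unit clause (¬b_31) forces b_31 = False.
Unit clause (¬b_41) forces b_41 = False.
Case b_22 = True:
Unit clause (¬b_12) forces b_12 = False.
Unit clause (¬b_32) forces b_32 = False.
Unit clause (b_33) forces b_33 = True.
Unit clause (¬b_42) forces b_42 = False.
Unit clause (b_43) forces b_43 = True.
But (¬b_43) is also a unit clause — contradiction.
So b_22 must be the other value — set b_22 = False.
Unit clause (b_23) forces b_23 = True.
Unit clause (¬b_13) forces b_13 = False.
Unit clause (¬b_33) forces b_33 = False.
Unit clause (b_32) forces b_32 = True.
Unit clause (¬b_12) forces b_12 = False.
Unit clause (¬b_42) forces b_42 = False.
Unit clause (b_43) forces b_43 = True.
But (¬b_43) is also a unit clause — contradiction.
Both values of b_22 lead to a conflict.
Both values of b_11 lead to a conflict.

UNSATISFIABLE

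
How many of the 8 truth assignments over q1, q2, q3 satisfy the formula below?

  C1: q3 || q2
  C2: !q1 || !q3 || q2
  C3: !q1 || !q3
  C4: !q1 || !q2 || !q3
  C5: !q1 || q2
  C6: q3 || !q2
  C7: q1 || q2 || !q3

There are 2^3 = 8 truth assignments over (q1, q2, q3).
Split on q1. With q1 = true, the clauses containing q1 are satisfied and !q1 drops from the rest; 0 of the 2^2 = 4 assignments to the other variables satisfy what remains.
With q1 = false, by the same count on the reduced clause set, 1 assignment works.
(One model: q1=F, q2=T, q3=T.)
Total: 0 + 1 = 1.

1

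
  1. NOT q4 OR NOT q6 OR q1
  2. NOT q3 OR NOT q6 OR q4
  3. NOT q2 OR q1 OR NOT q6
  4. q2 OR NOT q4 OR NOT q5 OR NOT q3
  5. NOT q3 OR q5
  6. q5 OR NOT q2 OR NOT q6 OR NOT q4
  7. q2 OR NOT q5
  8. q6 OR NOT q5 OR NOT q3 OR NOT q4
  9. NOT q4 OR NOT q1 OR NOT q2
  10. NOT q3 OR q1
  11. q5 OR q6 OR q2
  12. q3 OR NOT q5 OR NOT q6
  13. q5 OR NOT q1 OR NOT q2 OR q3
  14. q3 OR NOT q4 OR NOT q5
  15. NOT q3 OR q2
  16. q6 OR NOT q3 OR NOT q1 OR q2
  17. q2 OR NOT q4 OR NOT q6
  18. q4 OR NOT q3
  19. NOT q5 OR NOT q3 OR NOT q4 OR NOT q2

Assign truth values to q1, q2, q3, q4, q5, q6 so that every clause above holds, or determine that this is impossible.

q1=false,  q2=true,  q3=false,  q4=false,  q5=true,  q6=false

Suppose q3 = false.
Suppose q2 = true.
Suppose q1 = false.
From the singleton clause (NOT q6), q6 = false.
Suppose q4 = false.
All clauses hold; q5 can take either value.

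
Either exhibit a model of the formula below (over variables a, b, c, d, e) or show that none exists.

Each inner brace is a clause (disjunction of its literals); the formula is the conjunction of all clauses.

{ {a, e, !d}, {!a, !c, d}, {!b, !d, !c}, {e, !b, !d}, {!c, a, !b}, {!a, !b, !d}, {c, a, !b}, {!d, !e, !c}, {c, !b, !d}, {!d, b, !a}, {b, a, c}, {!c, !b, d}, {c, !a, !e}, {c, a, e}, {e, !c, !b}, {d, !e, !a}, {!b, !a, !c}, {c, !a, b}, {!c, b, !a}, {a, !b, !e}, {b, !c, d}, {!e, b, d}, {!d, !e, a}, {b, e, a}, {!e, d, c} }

a: true; b: true; c: false; d: false; e: false

Suppose a = true.
Suppose c = false.
(!e) alone gives e = false.
(b) alone gives b = true.
(!d) alone gives d = false.
This assignment satisfies each clause.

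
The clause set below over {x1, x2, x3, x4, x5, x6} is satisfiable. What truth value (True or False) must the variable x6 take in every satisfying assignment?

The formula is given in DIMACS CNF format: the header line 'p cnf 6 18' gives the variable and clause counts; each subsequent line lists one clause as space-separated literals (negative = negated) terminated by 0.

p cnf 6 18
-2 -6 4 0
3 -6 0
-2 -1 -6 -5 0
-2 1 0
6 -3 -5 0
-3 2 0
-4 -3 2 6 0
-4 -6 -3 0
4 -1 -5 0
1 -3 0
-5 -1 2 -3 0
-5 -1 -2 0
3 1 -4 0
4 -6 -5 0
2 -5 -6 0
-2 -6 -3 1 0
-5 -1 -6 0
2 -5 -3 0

False

Suppose x6 = True.
From the singleton clause (x3), x3 = True.
From the singleton clause (x2), x2 = True.
From the singleton clause (x4), x4 = True.
Now (¬x4) is unsatisfied and unit — conflict.
So every satisfying assignment has x6 = False.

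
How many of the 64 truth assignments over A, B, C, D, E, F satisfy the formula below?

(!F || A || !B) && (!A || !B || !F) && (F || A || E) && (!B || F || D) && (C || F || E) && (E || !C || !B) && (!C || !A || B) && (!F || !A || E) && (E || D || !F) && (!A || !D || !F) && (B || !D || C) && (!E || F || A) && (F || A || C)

8

There are 2^6 = 64 truth assignments over (A, B, C, D, E, F).
Split on D. With D = true, the clauses containing D are satisfied and !D drops from the rest; 4 of the 2^5 = 32 assignments to the other variables satisfy what remains.
With D = false, by the same count on the reduced clause set, 4 assignments work.
(One model: A=F, B=F, C=F, D=F, E=T, F=T.)
Total: 4 + 4 = 8.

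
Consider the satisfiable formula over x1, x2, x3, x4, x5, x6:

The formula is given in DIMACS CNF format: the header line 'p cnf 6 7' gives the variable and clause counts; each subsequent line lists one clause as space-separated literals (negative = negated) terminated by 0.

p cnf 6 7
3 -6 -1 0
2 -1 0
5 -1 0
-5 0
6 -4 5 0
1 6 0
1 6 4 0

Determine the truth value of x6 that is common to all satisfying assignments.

Suppose x6 = False.
Unit clause (¬x5) forces x5 = False.
Unit clause (¬x1) forces x1 = False.
But (x1) is also a unit clause — contradiction.
So every satisfying assignment has x6 = True.

True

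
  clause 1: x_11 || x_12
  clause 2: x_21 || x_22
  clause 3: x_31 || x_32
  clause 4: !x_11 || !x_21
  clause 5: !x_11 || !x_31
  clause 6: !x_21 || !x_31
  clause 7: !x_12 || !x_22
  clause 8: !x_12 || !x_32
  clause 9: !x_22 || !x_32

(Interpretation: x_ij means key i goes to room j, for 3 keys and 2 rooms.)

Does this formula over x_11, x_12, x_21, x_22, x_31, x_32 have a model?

Unsatisfiable

Suppose x_11 = true.
Unit clause (!x_21) forces x_21 = false.
Unit clause (x_22) forces x_22 = true.
Unit clause (!x_31) forces x_31 = false.
Unit clause (x_32) forces x_32 = true.
But (!x_32) is also a unit clause — contradiction.
Backtrack on x_11: now try x_11 = false.
Unit clause (x_12) forces x_12 = true.
Unit clause (!x_22) forces x_22 = false.
Unit clause (x_21) forces x_21 = true.
Unit clause (!x_31) forces x_31 = false.
Unit clause (x_32) forces x_32 = true.
But (!x_32) is also a unit clause — contradiction.
Either choice for x_11 ends in contradiction.
No assignment satisfies every clause.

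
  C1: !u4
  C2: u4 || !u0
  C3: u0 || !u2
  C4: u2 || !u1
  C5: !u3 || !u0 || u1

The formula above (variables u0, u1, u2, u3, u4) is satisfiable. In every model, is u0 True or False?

False

Suppose u0 = true.
From the singleton clause (!u4), u4 = false.
But (u4) is also a unit clause — contradiction.
So every satisfying assignment has u0 = False.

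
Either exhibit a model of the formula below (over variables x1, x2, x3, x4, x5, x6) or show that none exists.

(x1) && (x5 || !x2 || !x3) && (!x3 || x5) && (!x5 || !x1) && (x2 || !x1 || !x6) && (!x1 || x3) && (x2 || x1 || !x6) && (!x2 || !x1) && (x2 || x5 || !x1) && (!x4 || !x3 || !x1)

From the singleton clause (x1), x1 = true.
From the singleton clause (!x5), x5 = false.
From the singleton clause (!x3), x3 = false.
That conflicts with the unit clause (x3).

UNSATISFIABLE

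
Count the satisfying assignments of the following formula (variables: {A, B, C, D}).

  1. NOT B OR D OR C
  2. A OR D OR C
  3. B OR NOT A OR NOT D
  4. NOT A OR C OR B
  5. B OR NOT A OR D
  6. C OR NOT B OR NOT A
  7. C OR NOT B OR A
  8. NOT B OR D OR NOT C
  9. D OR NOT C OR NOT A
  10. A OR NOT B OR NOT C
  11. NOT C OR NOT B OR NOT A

There are 2^4 = 16 truth assignments over (A, B, C, D).
Check each against the 11 clauses (columns in the order A, B, C, D):
  F F F F  ✗ fails (A OR D OR C)
  F F F T  ✓ satisfies all
  F F T F  ✓ satisfies all
  F F T T  ✓ satisfies all
  F T F F  ✗ fails (NOT B OR D OR C)
  F T F T  ✗ fails (C OR NOT B OR A)
  F T T F  ✗ fails (NOT B OR D OR NOT C)
  F T T T  ✗ fails (A OR NOT B OR NOT C)
  T F F F  ✗ fails (NOT A OR C OR B)
  T F F T  ✗ fails (B OR NOT A OR NOT D)
  T F T F  ✗ fails (B OR NOT A OR D)
  T F T T  ✗ fails (B OR NOT A OR NOT D)
  T T F F  ✗ fails (NOT B OR D OR C)
  T T F T  ✗ fails (C OR NOT B OR NOT A)
  T T T F  ✗ fails (NOT B OR D OR NOT C)
  T T T T  ✗ fails (NOT C OR NOT B OR NOT A)
3 of the 16 rows are models.

3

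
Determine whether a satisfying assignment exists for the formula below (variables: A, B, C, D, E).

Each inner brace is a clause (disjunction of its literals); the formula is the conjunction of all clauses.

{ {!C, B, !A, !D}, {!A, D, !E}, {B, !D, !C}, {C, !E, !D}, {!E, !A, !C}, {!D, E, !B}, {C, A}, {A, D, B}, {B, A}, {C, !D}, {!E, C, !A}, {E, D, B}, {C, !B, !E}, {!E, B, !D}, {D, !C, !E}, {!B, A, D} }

Satisfiable

Branch on C: set C = true.
Branch on B: set B = true.
Branch on E: set E = true.
From the singleton clause (!A), A = false.
From the singleton clause (D), D = true.
This assignment satisfies each clause.
A satisfying assignment: A=false,  B=true,  C=true,  D=true,  E=true.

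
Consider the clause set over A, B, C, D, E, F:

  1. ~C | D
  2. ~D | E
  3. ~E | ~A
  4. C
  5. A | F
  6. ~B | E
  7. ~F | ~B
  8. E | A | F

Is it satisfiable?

Unit clause (C) forces C = 1.
Unit clause (D) forces D = 1.
Unit clause (E) forces E = 1.
Unit clause (~A) forces A = 0.
Unit clause (F) forces F = 1.
Unit clause (~B) forces B = 0.
This assignment satisfies each clause.
A satisfying assignment: A ↦ 0,  B ↦ 0,  C ↦ 1,  D ↦ 1,  E ↦ 1,  F ↦ 1.

Satisfiable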